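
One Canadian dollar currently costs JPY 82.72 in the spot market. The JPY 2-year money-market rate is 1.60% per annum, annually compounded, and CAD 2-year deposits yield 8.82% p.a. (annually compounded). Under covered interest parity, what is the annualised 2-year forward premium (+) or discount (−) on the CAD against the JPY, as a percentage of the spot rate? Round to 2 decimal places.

T = 2 years.
CIP forward (JPY per CAD) = 82.72 × 1.032256/1.1841792 = 72.10751.
(F − S)/S ÷ T = (72.10751 − 82.72)/82.72/2 = -0.064147 → -6.41%.

-6.41%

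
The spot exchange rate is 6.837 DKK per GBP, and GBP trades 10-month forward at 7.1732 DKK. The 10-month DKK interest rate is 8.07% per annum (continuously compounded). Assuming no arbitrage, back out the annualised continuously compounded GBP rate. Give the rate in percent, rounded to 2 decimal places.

T = 10/12 years.
CIP gives F = S · g_DKK/g_GBP, so g_DKK/g_GBP = 7.1732/6.837 = 1.0491736.
The DKK side grows by e^(0.0807×10/12) = 1.0695628.
That pins the GBP growth at 1.0194336.
Take logs: ln 1.0194336 / (10/12) = 0.023097, so 2.31%.

2.31%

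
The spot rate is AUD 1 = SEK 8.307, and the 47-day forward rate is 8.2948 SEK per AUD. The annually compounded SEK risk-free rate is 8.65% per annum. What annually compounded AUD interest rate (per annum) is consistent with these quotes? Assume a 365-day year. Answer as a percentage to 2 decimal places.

9.90%

T = 47/365 years.
CIP gives F = S · g_SEK/g_AUD, so g_SEK/g_AUD = 8.2948/8.307 = 0.9985314.
The SEK side grows by (1 + 0.0865)^(47/365) = 1.010740.
That pins the AUD growth at 1.0122266.
Annualise: 1.0122266^(365/47) − 1 = 0.098972 = 9.90%.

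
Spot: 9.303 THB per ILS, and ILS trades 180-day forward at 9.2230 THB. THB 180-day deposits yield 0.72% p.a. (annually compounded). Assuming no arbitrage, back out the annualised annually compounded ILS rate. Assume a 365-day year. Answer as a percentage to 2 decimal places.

T = 180/365 years.
CIP gives F = S · g_THB/g_ILS, so g_THB/g_ILS = 9.223/9.303 = 0.9914006.
THB growth factor: (1 + 0.0072)^(180/365) = 1.0035442.
So the ILS growth factor = 1.0122489.
r = 1.0122489^(365/180) − 1 = 0.024994 → 2.50%.

2.50%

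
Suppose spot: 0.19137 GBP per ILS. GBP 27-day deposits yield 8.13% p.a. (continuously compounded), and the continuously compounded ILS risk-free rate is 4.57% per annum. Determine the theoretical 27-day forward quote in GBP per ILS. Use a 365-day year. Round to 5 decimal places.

T = 27/365 years.
GBP growth factor: e^(0.0813×27/365) = 1.0060321.
ILS accumulates by e^(0.0457×27/365) = 1.0033863.
Forward (GBP per ILS) = 0.19137 × 1.0060321 / 1.0033863 = 0.1918746.

0.19187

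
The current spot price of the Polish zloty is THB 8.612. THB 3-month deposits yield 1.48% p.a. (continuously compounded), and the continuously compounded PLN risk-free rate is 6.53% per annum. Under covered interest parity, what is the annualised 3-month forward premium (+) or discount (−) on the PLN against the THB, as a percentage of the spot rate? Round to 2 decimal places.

T = 3/12 years.
No-arbitrage forward: 8.612 × 1.0037069 / 1.016459 = 8.503957 THB/PLN.
Annualised premium = (F − S)/S × (1/T) = (8.503957 − 8.612)/8.612 ÷ (3/12) = -5.02%.

-5.02%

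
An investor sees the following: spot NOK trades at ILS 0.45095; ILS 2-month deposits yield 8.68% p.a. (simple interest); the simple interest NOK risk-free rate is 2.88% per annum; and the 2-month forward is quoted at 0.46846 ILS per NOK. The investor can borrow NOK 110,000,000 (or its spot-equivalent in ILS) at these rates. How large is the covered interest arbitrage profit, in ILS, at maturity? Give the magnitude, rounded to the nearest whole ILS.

T = 2/12 years.
Keep in NOK, deliver into the forward: 110,000,000·1.004800·0.46846 = ILS 51,777,946.88.
Swap to ILS now, deposit: 110,000,000·0.45095·1.0144666667 = ILS 50,322,111.77.
The quoted forward overvalues NOK, so borrow ILS, buy NOK at spot, deposit the NOK at 2.88%, and sell the proceeds forward at 0.46846.
The gap between the two covered legs is ILS 1,455,835.

ILS 1,455,835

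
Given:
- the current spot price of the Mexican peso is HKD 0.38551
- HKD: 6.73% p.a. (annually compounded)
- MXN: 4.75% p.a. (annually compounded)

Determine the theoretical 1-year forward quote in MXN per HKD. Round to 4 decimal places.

T = 1 year.
HKD growth factor: (1 + 0.0673)^1 = 1.067300.
MXN growth factor: (1 + 0.0475)^1 = 1.047500.
So F = 0.38551 × 1.067300 / 1.047500 = 0.3927970 (HKD/MXN).
Invert for MXN per HKD: 1 / 0.3927970 = 2.5458.

2.5458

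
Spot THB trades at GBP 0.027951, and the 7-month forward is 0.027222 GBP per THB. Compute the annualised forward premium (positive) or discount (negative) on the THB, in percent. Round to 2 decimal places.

-4.47%

T = 7/12 years.
Period premium: (0.027222 − 0.027951)/0.027951 = -0.0260814.
Per annum: -0.0260814 / (7/12) = -0.044711 = -4.47%.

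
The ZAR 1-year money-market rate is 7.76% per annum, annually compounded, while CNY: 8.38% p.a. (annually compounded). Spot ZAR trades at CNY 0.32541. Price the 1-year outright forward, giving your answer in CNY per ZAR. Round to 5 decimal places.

T = 1 year.
CNY growth factor: (1 + 0.0838)^1 = 1.083800.
ZAR accumulates by (1 + 0.0776)^1 = 1.077600.
CIP: F = S · (grow CNY)/(grow ZAR) = 0.32541 × 1.083800/1.077600 = 0.3272823 CNY per ZAR.

0.32728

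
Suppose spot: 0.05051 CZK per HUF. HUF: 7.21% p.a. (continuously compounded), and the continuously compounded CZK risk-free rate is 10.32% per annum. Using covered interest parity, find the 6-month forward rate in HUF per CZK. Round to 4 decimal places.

19.4926

T = 6/12 years.
Growth of 1 CZK over T: e^(0.1032×6/12) = 1.05295448.
HUF growth factor: e^(0.0721×6/12) = 1.03670768.
Forward (CZK per HUF) = 0.05051 × 1.05295448 / 1.03670768 = 0.051301569.
Quoted the other way: 1/0.051301569 = 19.4926 HUF per CZK.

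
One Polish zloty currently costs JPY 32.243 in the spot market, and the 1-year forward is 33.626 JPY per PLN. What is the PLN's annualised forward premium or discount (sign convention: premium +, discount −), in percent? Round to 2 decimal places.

T = 1 year.
(F − S)/S = (33.626 − 32.243)/32.243 = 0.0428930.
×(1/T) gives 4.29% p.a.

+4.29%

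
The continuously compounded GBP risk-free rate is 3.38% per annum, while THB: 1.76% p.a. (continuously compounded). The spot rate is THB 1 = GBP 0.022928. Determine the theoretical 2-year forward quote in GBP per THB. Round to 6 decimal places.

0.023683

T = 2 years.
GBP growth factor: e^(0.0338×2) = 1.0699372.
Growth of 1 THB over T: e^(0.0176×2) = 1.0358269.
Forward (GBP per THB) = 0.022928 × 1.0699372 / 1.0358269 = 0.02368303.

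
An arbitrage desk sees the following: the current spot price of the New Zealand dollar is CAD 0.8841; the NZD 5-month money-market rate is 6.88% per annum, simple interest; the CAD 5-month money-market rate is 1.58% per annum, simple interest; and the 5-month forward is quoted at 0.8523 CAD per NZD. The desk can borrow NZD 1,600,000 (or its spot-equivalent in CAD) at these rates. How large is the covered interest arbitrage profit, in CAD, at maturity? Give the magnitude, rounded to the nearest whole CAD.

T = 5/12 years.
Keep in NZD, deliver into the forward: 1,600,000·1.028666667·0.8523 = CAD 1,402,772.16.
Swap to CAD now, deposit: 1,600,000·0.8841·1.006583333 = CAD 1,423,872.52.
The quoted forward undervalues NZD, so borrow NZD, convert to CAD at spot, deposit the CAD at 1.58%, and buy NZD forward at 0.8523 to cover the loan.
The gap between the two covered legs is CAD 21,100.

CAD 21,100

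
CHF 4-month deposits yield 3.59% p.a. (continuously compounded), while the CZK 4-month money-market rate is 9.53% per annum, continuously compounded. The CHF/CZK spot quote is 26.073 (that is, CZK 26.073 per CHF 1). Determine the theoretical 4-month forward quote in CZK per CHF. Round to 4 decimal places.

26.5944

T = 4/12 years.
CZK accumulates by e^(0.0953×4/12) = 1.03227661.
Growth of 1 CHF over T: e^(0.0359×4/12) = 1.01203855.
CIP: F = S · (grow CZK)/(grow CHF) = 26.073 × 1.03227661/1.01203855 = 26.594390 CZK per CHF.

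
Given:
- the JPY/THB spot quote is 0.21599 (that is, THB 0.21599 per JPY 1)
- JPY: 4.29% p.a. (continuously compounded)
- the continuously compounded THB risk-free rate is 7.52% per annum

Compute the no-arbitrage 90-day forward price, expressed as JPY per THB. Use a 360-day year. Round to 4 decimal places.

4.5926

T = 90/360 years.
THB accumulates by e^(0.0752×90/360) = 1.0189778.
Growth of 1 JPY over T: e^(0.0429×90/360) = 1.0107827.
So F = 0.21599 × 1.0189778 / 1.0107827 = 0.2177412 (THB/JPY).
Invert for JPY per THB: 1 / 0.2177412 = 4.5926.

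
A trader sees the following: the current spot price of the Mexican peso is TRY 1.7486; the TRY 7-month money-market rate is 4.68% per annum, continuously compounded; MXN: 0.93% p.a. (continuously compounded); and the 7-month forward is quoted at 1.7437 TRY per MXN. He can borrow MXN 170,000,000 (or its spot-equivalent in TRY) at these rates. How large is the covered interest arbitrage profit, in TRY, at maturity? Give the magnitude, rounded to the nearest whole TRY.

T = 7/12 years.
Keep in MXN, deliver into the forward: 170,000,000·1.00543974196·1.7437 = TRY 298,041,497.27.
Swap to TRY now, deposit: 170,000,000·1.7486·1.02767605934 = TRY 305,489,040.75.
The quoted forward undervalues MXN, so borrow MXN, convert to TRY at spot, deposit the TRY at 4.68%, and buy MXN forward at 1.7437 to cover the loan.
Arbitrage profit = |298,041,497.27 − 305,489,040.75| = TRY 7,447,543.

TRY 7,447,543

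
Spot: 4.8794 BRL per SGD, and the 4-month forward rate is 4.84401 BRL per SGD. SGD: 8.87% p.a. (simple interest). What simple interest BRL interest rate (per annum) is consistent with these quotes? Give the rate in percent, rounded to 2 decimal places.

T = 4/12 years.
F/S = 4.84401/4.8794 = 0.9927471 = (growth of BRL) / (growth of SGD).
SGD growth factor: 1 + 0.0887×4/12 = 1.0295667.
So the BRL growth factor = 1.0220994.
r = (1.0220994 − 1)/(4/12) = 0.066298 → 6.63%.

6.63%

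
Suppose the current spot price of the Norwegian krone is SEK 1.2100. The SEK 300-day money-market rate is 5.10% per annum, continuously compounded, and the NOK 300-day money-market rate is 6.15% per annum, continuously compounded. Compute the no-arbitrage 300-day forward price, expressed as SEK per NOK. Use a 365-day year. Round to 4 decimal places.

1.1996

T = 300/365 years.
SEK accumulates by e^(0.0510×300/365) = 1.0428088.
NOK growth factor: e^(0.0615×300/365) = 1.0518473.
So F = 1.21 × 1.0428088 / 1.0518473 = 1.199602 (SEK/NOK).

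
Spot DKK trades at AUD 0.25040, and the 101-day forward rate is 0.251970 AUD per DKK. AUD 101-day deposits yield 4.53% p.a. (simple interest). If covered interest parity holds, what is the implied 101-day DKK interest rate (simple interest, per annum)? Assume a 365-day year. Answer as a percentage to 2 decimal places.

2.25%

T = 101/365 years.
By CIP, F/S equals the AUD-to-DKK growth ratio: 0.25197/0.2504 = 1.0062700.
The AUD side grows by 1 + 0.0453×101/365 = 1.0125351.
That pins the DKK growth at 1.0062261.
r = (1.0062261 − 1)/(101/365) = 0.022500 → 2.25%.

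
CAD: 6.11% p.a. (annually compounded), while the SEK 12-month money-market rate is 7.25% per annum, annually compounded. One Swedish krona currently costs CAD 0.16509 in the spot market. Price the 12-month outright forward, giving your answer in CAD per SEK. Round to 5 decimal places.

T = 1 year.
CAD growth factor: (1 + 0.0611)^1 = 1.061100.
Growth of 1 SEK over T: (1 + 0.0725)^1 = 1.072500.
Forward (CAD per SEK) = 0.16509 × 1.061100 / 1.072500 = 0.1633352.

0.16334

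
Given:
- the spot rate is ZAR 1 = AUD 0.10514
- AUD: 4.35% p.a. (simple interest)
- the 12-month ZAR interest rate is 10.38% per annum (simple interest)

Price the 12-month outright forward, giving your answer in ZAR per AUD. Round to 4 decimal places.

T = 1 year.
Growth of 1 AUD over T: 1 + 0.0435×1 = 1.043500.
ZAR accumulates by 1 + 0.1038×1 = 1.103800.
Forward (AUD per ZAR) = 0.10514 × 1.043500 / 1.103800 = 0.099396258.
Quoted the other way: 1/0.099396258 = 10.0607 ZAR per AUD.

10.0607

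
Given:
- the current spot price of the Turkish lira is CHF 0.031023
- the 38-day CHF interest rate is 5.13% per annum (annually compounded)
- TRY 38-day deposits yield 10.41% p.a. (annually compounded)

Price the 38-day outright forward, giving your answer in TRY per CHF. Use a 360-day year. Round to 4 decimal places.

T = 38/360 years.
CHF growth factor: (1 + 0.0513)^(38/360) = 1.00529465.
Growth of 1 TRY over T: (1 + 0.1041)^(38/360) = 1.01050805.
CIP: F = S · (grow CHF)/(grow TRY) = 0.031023 × 1.00529465/1.01050805 = 0.030862947 CHF per TRY.
Invert for TRY per CHF: 1 / 0.030862947 = 32.4013.

32.4013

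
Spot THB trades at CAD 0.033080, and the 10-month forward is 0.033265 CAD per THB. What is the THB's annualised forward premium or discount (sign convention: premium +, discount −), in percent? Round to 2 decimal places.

+0.67%

T = 10/12 years.
Period premium: (0.033265 − 0.03308)/0.03308 = 0.0055925.
×(1/T) gives 0.67% p.a.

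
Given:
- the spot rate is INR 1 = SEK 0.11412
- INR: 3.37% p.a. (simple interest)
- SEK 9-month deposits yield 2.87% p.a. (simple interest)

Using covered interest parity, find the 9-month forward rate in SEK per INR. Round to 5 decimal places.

T = 9/12 years.
Growth of 1 SEK over T: 1 + 0.0287×9/12 = 1.021525.
Growth of 1 INR over T: 1 + 0.0337×9/12 = 1.025275.
Forward (SEK per INR) = 0.11412 × 1.021525 / 1.025275 = 0.1137026.

0.11370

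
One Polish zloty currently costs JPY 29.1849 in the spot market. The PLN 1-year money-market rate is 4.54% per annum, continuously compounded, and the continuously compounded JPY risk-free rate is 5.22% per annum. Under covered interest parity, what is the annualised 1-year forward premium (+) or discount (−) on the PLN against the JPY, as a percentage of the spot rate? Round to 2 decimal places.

+0.68%

T = 1 year.
F = S · g_JPY/g_PLN = 29.1849 × 1.0535864/1.0464464 = 29.3840313.
(F − S)/S ÷ T = (29.3840313 − 29.1849)/29.1849/1 = 0.006823 → 0.68%.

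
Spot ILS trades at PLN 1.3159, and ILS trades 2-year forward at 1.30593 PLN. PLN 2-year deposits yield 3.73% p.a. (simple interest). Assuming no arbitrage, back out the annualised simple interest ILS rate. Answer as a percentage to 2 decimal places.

T = 2 years.
By CIP, F/S equals the PLN-to-ILS growth ratio: 1.30593/1.3159 = 0.9924234.
The PLN side grows by 1 + 0.0373×2 = 1.074600.
So the ILS growth factor = 1.082804.
(1.082804 − 1)/T = 0.041402, i.e. 4.14%.

4.14%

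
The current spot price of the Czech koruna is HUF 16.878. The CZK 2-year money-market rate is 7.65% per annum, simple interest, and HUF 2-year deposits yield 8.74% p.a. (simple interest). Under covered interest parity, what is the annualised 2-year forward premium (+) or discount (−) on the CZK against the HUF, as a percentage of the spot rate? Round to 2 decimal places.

+0.95%

T = 2 years.
F = S · g_HUF/g_CZK = 16.878 × 1.174800/1.153000 = 17.197116.
Annualised premium = (F − S)/S × (1/T) = (17.197116 − 16.878)/16.878 ÷ 2 = 0.95%.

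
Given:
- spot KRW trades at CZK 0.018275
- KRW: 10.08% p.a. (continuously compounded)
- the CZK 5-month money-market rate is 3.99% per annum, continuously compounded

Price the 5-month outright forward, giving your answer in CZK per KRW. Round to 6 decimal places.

T = 5/12 years.
CZK growth factor: e^(0.0399×5/12) = 1.016764.
KRW accumulates by e^(0.1008×5/12) = 1.0428945.
So F = 0.018275 × 1.016764 / 1.0428945 = 0.01781711 (CZK/KRW).

0.017817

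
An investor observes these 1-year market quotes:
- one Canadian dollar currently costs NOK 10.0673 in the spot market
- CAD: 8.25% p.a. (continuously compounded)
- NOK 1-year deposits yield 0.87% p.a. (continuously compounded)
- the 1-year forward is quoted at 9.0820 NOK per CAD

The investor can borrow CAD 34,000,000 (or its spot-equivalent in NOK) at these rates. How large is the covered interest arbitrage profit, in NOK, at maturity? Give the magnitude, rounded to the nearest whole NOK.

NOK 9,935,741

T = 1 year.
Invest the CAD and cover forward: 34,000,000 × 1.08599867344 × 9.0820 = NOK 335,343,358.37.
Convert at spot and invest in NOK: 34,000,000 × 10.0673 × 1.00873795499 = NOK 345,279,098.89.
The quoted forward undervalues CAD, so borrow CAD, convert to NOK at spot, deposit the NOK at 0.87%, and buy CAD forward at 9.0820 to cover the loan.
Profit = 345,279,098.89 − 335,343,358.37 = NOK 9,935,741.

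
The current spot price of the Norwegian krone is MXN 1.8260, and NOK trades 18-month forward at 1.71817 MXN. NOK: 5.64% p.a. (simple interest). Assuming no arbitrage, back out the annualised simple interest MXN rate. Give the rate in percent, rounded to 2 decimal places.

T = 18/12 years.
By CIP, F/S equals the MXN-to-NOK growth ratio: 1.71817/1.826 = 0.9409474.
NOK growth factor: 1 + 0.0564×18/12 = 1.084600.
That pins the MXN growth at 1.0205516.
(1.0205516 − 1)/T = 0.013701, i.e. 1.37%.

1.37%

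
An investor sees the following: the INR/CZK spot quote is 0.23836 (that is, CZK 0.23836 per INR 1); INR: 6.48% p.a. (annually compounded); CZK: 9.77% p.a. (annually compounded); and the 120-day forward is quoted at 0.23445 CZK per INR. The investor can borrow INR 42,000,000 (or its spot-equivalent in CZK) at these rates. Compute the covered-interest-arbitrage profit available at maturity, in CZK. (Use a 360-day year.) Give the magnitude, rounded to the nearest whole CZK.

CZK 271,915

T = 120/360 years.
Route A — deposit INR, sell forward: 42,000,000 × 1.0211495434 × 0.23445 = CZK 10,055,157.44.
Route B — convert at spot, deposit CZK: 42,000,000 × 0.23836 × 1.0315601455 = CZK 10,327,072.40.
The quoted forward undervalues INR, so borrow INR, convert to CZK at spot, deposit the CZK at 9.77%, and buy INR forward at 0.23445 to cover the loan.
The gap between the two covered legs is CZK 271,915.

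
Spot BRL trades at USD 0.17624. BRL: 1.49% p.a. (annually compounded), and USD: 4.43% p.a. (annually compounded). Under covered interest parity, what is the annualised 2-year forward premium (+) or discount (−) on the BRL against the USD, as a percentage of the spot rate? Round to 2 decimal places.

+2.94%

T = 2 years.
CIP forward (USD per BRL) = 0.17624 × 1.0905625/1.030022 = 0.18659867.
(F − S)/S ÷ T = (0.18659867 − 0.17624)/0.17624/2 = 0.029388 → 2.94%.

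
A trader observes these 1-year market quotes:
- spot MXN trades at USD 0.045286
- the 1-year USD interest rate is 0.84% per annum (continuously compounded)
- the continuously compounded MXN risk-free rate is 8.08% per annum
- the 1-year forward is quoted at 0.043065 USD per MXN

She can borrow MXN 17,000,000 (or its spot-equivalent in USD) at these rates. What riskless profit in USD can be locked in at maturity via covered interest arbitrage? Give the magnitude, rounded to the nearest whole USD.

T = 1 year.
Invest the MXN and cover forward: 17,000,000 × 1.08415404 × 0.043065 = USD 793,714.59.
Convert at spot and invest in USD: 17,000,000 × 0.045286 × 1.00843538 = USD 776,356.08.
The quoted forward overvalues MXN, so borrow USD, buy MXN at spot, deposit the MXN at 8.08%, and sell the proceeds forward at 0.043065.
Profit = 793,714.59 − 776,356.08 = USD 17,359.

USD 17,359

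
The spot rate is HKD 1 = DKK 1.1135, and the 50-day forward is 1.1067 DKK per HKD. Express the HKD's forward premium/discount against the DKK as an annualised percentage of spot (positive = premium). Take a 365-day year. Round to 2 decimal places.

T = 50/365 years.
(F − S)/S = (1.1067 − 1.1135)/1.1135 = -0.0061069.
×(1/T) gives -4.46% p.a.

-4.46%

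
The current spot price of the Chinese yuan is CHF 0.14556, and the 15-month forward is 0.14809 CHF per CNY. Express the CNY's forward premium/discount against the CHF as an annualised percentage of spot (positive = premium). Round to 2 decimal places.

+1.39%

T = 15/12 years.
(F − S)/S = (0.14809 − 0.14556)/0.14556 = 0.0173811.
Annualise by dividing by T: 0.0173811 / (15/12) = 0.013905 → 1.39%.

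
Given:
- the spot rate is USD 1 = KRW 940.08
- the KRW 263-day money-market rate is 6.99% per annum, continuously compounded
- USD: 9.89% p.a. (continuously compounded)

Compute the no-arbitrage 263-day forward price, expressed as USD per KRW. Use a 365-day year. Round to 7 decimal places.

0.0010862

T = 263/365 years.
KRW accumulates by e^(0.0699×263/365) = 1.0516562.
USD growth factor: e^(0.0989×263/365) = 1.0738627.
So F = 940.08 × 1.0516562 / 1.0738627 = 920.6400 (KRW/USD).
Invert for USD per KRW: 1 / 920.6400 = 0.0010862.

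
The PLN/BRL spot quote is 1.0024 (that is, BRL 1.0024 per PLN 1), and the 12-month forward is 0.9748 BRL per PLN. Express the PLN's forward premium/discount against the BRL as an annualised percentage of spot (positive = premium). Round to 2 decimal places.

T = 1 year.
Period premium: (0.9748 − 1.0024)/1.0024 = -0.0275339.
Per annum: -0.0275339 / 1 = -0.027534 = -2.75%.

-2.75%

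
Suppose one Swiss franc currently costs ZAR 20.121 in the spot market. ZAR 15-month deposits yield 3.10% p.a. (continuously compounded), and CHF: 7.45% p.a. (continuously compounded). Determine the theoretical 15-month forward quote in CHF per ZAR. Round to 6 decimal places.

0.052477

T = 15/12 years.
ZAR accumulates by e^(0.0310×15/12) = 1.0395106.
CHF accumulates by e^(0.0745×15/12) = 1.0975989.
CIP: F = S · (grow ZAR)/(grow CHF) = 20.121 × 1.0395106/1.0975989 = 19.05613 ZAR per CHF.
Quoted the other way: 1/19.05613 = 0.052477 CHF per ZAR.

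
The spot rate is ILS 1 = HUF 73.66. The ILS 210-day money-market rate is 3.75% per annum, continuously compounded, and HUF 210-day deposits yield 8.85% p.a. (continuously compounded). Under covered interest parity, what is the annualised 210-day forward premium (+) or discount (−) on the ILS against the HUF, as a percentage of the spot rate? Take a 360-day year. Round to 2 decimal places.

T = 210/360 years.
No-arbitrage forward: 73.66 × 1.0529808 / 1.022116 = 75.88431 HUF/ILS.
(F − S)/S ÷ T = (75.88431 − 73.66)/73.66/(210/360) = 0.051766 → 5.18%.

+5.18%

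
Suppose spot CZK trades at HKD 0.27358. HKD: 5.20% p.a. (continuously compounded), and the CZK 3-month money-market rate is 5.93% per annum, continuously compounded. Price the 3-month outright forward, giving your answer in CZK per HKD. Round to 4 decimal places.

3.6619

T = 3/12 years.
HKD accumulates by e^(0.0520×3/12) = 1.0130849.
CZK accumulates by e^(0.0593×3/12) = 1.0149354.
So F = 0.27358 × 1.0130849 / 1.0149354 = 0.2730812 (HKD/CZK).
Invert for CZK per HKD: 1 / 0.2730812 = 3.6619.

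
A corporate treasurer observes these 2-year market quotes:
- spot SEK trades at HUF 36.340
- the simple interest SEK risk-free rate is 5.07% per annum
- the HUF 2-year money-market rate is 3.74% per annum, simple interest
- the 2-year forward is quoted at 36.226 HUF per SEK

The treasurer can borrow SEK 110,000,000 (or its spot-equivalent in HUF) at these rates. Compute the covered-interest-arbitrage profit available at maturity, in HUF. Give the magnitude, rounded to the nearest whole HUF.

T = 2 years.
Invest the SEK and cover forward: 110,000,000 × 1.101400 × 36.226 = HUF 4,388,924,804.00.
Convert at spot and invest in HUF: 110,000,000 × 36.340 × 1.074800 = HUF 4,296,405,520.00.
The quoted forward overvalues SEK, so borrow HUF, buy SEK at spot, deposit the SEK at 5.07%, and sell the proceeds forward at 36.226.
The gap between the two covered legs is HUF 92,519,284.

HUF 92,519,284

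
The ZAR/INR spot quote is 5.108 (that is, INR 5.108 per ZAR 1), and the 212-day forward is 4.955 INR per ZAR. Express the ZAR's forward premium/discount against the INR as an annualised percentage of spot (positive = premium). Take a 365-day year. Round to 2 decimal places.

T = 212/365 years.
ZAR trades forward at -2.99530% vs spot over the period.
Per annum: -0.0299530 / (212/365) = -0.051570 = -5.16%.

-5.16%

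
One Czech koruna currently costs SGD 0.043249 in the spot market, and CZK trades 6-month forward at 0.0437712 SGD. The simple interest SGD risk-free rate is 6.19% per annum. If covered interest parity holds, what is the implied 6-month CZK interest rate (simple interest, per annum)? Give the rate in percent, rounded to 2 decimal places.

3.73%

T = 6/12 years.
CIP gives F = S · g_SGD/g_CZK, so g_SGD/g_CZK = 0.0437712/0.043249 = 1.0120743.
SGD growth factor: 1 + 0.0619×6/12 = 1.030950.
That pins the CZK growth at 1.0186505.
r = (1.0186505 − 1)/(6/12) = 0.037301 → 3.73%.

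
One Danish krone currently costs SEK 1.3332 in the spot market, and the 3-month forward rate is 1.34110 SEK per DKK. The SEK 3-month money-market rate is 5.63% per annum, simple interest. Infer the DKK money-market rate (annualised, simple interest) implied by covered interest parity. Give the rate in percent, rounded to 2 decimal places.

T = 3/12 years.
CIP gives F = S · g_SEK/g_DKK, so g_SEK/g_DKK = 1.3411/1.3332 = 1.0059256.
SEK growth factor: 1 + 0.0563×3/12 = 1.014075.
Hence g_DKK = 1.0081014.
(1.0081014 − 1)/T = 0.032406, i.e. 3.24%.

3.24%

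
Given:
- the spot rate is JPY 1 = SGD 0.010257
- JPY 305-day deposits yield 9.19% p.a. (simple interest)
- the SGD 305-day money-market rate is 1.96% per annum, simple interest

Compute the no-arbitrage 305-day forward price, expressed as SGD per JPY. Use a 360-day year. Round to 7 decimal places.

T = 305/360 years.
Growth of 1 SGD over T: 1 + 0.0196×305/360 = 1.0166056.
JPY accumulates by 1 + 0.0919×305/360 = 1.0778597.
Forward (SGD per JPY) = 0.010257 × 1.0166056 / 1.0778597 = 0.009674101.

0.0096741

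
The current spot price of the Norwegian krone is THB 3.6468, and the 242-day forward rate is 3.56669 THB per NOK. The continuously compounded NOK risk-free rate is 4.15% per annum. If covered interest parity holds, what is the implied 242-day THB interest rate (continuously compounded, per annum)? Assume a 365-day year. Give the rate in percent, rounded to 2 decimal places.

T = 242/365 years.
CIP gives F = S · g_THB/g_NOK, so g_THB/g_NOK = 3.56669/3.6468 = 0.9780328.
NOK growth factor: e^(0.0415×242/365) = 1.0278971.
Hence g_THB = 1.0053171.
Take logs: ln 1.0053171 / (242/365) = 0.007998, so 0.80%.

0.80%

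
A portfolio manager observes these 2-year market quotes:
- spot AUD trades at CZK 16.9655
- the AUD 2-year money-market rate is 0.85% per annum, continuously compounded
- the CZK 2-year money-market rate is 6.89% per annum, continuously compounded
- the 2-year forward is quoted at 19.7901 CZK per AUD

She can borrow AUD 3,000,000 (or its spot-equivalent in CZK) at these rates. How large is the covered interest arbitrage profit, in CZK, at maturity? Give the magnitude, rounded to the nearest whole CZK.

T = 2 years.
Invest the AUD and cover forward: 3,000,000 × 1.0171453223 × 19.7901 = CZK 60,388,222.93.
Convert at spot and invest in CZK: 3,000,000 × 16.9655 × 1.1477459781 = CZK 58,416,253.17.
The quoted forward overvalues AUD, so borrow CZK, buy AUD at spot, deposit the AUD at 0.85%, and sell the proceeds forward at 19.7901.
The gap between the two covered legs is CZK 1,971,970.

CZK 1,971,970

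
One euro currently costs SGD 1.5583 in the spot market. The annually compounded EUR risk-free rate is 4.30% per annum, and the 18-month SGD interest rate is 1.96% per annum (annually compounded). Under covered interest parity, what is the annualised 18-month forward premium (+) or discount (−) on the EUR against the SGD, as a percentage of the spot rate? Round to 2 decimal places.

T = 18/12 years.
F = S · g_SGD/g_EUR = 1.5583 × 1.0295436/1.0651885 = 1.5061539.
Annualised premium = (F − S)/S × (1/T) = (1.5061539 − 1.5583)/1.5583 ÷ (18/12) = -2.23%.

-2.23%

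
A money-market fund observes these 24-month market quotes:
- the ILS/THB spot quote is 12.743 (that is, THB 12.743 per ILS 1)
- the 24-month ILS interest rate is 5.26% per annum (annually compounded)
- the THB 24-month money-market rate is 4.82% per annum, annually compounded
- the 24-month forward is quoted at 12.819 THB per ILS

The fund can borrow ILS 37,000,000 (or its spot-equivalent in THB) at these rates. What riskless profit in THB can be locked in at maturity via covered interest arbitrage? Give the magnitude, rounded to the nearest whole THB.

T = 2 years.
Invest the ILS and cover forward: 37,000,000 × 1.10796676 × 12.819 = THB 525,511,958.17.
Convert at spot and invest in THB: 37,000,000 × 12.743 × 1.09872324 = THB 518,038,119.15.
The quoted forward overvalues ILS, so borrow THB, buy ILS at spot, deposit the ILS at 5.26%, and sell the proceeds forward at 12.819.
The gap between the two covered legs is THB 7,473,839.

THB 7,473,839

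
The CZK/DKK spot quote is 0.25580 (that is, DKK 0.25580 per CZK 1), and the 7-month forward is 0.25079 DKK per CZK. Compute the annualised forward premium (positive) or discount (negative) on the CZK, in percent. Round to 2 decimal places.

T = 7/12 years.
(F − S)/S = (0.25079 − 0.2558)/0.2558 = -0.0195856.
Annualise by dividing by T: -0.0195856 / (7/12) = -0.033575 → -3.36%.

-3.36%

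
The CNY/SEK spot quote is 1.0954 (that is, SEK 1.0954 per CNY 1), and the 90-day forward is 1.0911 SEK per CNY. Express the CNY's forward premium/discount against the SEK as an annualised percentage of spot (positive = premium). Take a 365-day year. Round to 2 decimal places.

T = 90/365 years.
Period premium: (1.0911 − 1.0954)/1.0954 = -0.0039255.
Annualise by dividing by T: -0.0039255 / (90/365) = -0.015920 → -1.59%.

-1.59%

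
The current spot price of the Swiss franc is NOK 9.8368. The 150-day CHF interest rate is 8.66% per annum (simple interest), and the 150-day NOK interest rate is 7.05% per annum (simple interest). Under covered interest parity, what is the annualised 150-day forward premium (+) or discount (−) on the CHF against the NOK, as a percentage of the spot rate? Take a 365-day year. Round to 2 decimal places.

-1.55%

T = 150/365 years.
F = S · g_NOK/g_CHF = 9.8368 × 1.0289726/1.035589 = 9.7739525.
Annualised premium = (F − S)/S × (1/T) = (9.7739525 − 9.8368)/9.8368 ÷ (150/365) = -1.55%.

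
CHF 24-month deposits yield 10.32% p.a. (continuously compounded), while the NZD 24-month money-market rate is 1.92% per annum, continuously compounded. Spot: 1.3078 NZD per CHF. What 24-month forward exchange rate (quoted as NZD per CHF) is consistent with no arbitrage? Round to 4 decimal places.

1.1056

T = 2 years.
NZD accumulates by e^(0.0192×2) = 1.0391468.
CHF accumulates by e^(0.1032×2) = 1.2292448.
Forward (NZD per CHF) = 1.3078 × 1.0391468 / 1.2292448 = 1.105554.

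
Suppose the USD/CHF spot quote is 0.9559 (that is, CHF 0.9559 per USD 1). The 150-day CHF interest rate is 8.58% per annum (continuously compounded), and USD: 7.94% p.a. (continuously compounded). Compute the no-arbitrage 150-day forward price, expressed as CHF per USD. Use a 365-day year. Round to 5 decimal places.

0.95842

T = 150/365 years.
Growth of 1 CHF over T: e^(0.0858×150/365) = 1.0358893.
USD accumulates by e^(0.0794×150/365) = 1.0331683.
So F = 0.9559 × 1.0358893 / 1.0331683 = 0.9584175 (CHF/USD).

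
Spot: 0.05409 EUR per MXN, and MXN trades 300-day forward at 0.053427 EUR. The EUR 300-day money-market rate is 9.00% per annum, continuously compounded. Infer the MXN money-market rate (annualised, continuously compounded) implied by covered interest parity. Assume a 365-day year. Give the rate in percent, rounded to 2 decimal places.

10.50%

T = 300/365 years.
CIP gives F = S · g_EUR/g_MXN, so g_EUR/g_MXN = 0.053427/0.05409 = 0.9877427.
EUR growth factor: e^(0.0900×300/365) = 1.0767773.
That pins the MXN growth at 1.0901395.
Take logs: ln 1.0901395 / (300/365) = 0.105005, so 10.50%.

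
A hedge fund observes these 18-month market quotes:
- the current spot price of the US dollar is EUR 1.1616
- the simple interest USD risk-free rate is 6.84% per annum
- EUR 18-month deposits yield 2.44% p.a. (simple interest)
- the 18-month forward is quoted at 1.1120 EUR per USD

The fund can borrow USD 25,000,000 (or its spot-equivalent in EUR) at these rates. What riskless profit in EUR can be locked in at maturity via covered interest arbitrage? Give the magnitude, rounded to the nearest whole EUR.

T = 18/12 years.
Route A — deposit USD, sell forward: 25,000,000 × 1.102600 × 1.1120 = EUR 30,652,280.00.
Route B — convert at spot, deposit EUR: 25,000,000 × 1.1616 × 1.036600 = EUR 30,102,864.00.
The quoted forward overvalues USD, so borrow EUR, buy USD at spot, deposit the USD at 6.84%, and sell the proceeds forward at 1.1120.
Profit = 30,652,280.00 − 30,102,864.00 = EUR 549,416.

EUR 549,416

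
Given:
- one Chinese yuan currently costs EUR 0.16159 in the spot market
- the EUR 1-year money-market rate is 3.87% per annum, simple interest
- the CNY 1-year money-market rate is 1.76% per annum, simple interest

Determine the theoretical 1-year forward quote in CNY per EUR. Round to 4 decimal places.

T = 1 year.
EUR accumulates by 1 + 0.0387×1 = 1.038700.
CNY accumulates by 1 + 0.0176×1 = 1.017600.
CIP: F = S · (grow EUR)/(grow CNY) = 0.16159 × 1.038700/1.017600 = 0.1649406 EUR per CNY.
Invert for CNY per EUR: 1 / 0.1649406 = 6.0628.

6.0628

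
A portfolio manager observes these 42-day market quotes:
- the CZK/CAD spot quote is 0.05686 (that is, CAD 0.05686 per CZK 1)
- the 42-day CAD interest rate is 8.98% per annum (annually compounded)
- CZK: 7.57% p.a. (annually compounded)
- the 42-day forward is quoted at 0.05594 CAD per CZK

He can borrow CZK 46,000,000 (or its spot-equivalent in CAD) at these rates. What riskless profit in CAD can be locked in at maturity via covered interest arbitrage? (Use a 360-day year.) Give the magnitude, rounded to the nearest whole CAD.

CAD 46,693

T = 42/360 years.
Invest the CZK and cover forward: 46,000,000 × 1.008549696 × 0.05594 = CAD 2,595,240.42.
Convert at spot and invest in CAD: 46,000,000 × 0.05686 × 1.010083152 = CAD 2,641,933.09.
The quoted forward undervalues CZK, so borrow CZK, convert to CAD at spot, deposit the CAD at 8.98%, and buy CZK forward at 0.05594 to cover the loan.
Profit = 2,641,933.09 − 2,595,240.42 = CAD 46,693.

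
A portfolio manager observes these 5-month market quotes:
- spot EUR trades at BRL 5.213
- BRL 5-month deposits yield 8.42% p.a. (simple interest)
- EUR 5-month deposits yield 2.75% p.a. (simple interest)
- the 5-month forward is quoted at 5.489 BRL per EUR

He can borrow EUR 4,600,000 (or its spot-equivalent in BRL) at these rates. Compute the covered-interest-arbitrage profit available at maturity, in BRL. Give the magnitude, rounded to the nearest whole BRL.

T = 5/12 years.
Keep in EUR, deliver into the forward: 4,600,000·1.0114583333·5.489 = BRL 25,538,716.04.
Swap to BRL now, deposit: 4,600,000·5.213·1.0350833333 = BRL 24,821,091.32.
The quoted forward overvalues EUR, so borrow BRL, buy EUR at spot, deposit the EUR at 2.75%, and sell the proceeds forward at 5.489.
Profit = 25,538,716.04 − 24,821,091.32 = BRL 717,625.

BRL 717,625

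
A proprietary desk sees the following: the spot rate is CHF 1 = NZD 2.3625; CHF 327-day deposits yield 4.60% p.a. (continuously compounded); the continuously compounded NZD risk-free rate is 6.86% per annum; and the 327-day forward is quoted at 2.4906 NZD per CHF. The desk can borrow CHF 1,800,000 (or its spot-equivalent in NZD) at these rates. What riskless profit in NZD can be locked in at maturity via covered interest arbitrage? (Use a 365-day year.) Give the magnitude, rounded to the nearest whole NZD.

NZD 149,643

T = 327/365 years.
Keep in CHF, deliver into the forward: 1,800,000·1.042071917·2.4906 = NZD 4,671,691.77.
Swap to NZD now, deposit: 1,800,000·2.3625·1.063385921 = NZD 4,522,048.63.
The quoted forward overvalues CHF, so borrow NZD, buy CHF at spot, deposit the CHF at 4.60%, and sell the proceeds forward at 2.4906.
Profit = 4,671,691.77 − 4,522,048.63 = NZD 149,643.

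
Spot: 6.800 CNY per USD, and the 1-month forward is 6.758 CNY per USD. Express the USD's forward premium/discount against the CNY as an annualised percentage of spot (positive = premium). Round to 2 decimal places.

-7.41%

T = 1/12 years.
(F − S)/S = (6.758 − 6.8)/6.8 = -0.0061765.
×(1/T) gives -7.41% p.a.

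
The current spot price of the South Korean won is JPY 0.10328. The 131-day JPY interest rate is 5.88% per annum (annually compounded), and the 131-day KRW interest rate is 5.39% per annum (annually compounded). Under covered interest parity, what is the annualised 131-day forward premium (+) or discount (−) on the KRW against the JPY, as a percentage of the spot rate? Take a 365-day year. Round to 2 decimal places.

+0.46%

T = 131/365 years.
CIP forward (JPY per KRW) = 0.10328 × 1.0207181/1.0190202 = 0.10345209.
Annualised premium = (F − S)/S × (1/T) = (0.10345209 − 0.10328)/0.10328 ÷ (131/365) = 0.46%.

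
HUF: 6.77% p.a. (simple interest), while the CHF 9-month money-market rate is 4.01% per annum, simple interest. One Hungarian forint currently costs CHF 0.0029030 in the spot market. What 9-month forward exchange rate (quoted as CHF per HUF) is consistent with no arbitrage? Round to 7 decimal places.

0.0028458

T = 9/12 years.
Growth of 1 CHF over T: 1 + 0.0401×9/12 = 1.030075.
HUF growth factor: 1 + 0.0677×9/12 = 1.050775.
CIP: F = S · (grow CHF)/(grow HUF) = 0.002903 × 1.030075/1.050775 = 0.002845812 CHF per HUF.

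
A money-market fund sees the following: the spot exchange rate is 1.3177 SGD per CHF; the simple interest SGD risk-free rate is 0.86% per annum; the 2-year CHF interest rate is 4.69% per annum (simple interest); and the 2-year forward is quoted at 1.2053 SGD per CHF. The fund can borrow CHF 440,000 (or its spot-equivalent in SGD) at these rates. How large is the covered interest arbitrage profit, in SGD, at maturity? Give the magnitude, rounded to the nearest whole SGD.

SGD 9,683

T = 2 years.
Invest the CHF and cover forward: 440,000 × 1.093800 × 1.2053 = SGD 580,077.14.
Convert at spot and invest in SGD: 440,000 × 1.3177 × 1.017200 = SGD 589,760.35.
The quoted forward undervalues CHF, so borrow CHF, convert to SGD at spot, deposit the SGD at 0.86%, and buy CHF forward at 1.2053 to cover the loan.
Profit = 589,760.35 − 580,077.14 = SGD 9,683.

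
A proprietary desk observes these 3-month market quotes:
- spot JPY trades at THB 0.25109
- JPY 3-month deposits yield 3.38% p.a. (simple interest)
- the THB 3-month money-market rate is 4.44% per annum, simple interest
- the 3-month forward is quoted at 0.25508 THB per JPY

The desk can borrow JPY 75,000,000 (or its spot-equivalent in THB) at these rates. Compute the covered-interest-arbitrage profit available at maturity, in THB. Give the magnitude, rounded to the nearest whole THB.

THB 251,875

T = 3/12 years.
Keep in JPY, deliver into the forward: 75,000,000·1.008450·0.25508 = THB 19,292,656.95.
Swap to THB now, deposit: 75,000,000·0.25109·1.011100 = THB 19,040,782.43.
The quoted forward overvalues JPY, so borrow THB, buy JPY at spot, deposit the JPY at 3.38%, and sell the proceeds forward at 0.25508.
Arbitrage profit = |19,292,656.95 − 19,040,782.43| = THB 251,875.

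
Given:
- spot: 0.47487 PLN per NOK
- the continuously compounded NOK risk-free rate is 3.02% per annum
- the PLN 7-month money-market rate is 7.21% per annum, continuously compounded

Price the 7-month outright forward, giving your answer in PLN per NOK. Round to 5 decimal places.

0.48662

T = 7/12 years.
PLN accumulates by e^(0.0721×7/12) = 1.0429553.
NOK growth factor: e^(0.0302×7/12) = 1.0177728.
CIP: F = S · (grow PLN)/(grow NOK) = 0.47487 × 1.0429553/1.0177728 = 0.4866196 PLN per NOK.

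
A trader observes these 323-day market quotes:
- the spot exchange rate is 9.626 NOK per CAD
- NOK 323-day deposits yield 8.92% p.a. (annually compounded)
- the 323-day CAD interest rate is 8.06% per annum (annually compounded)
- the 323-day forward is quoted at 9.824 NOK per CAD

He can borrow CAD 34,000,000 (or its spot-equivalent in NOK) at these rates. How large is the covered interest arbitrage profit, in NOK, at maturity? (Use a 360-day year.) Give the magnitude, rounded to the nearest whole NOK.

NOK 4,712,574

T = 323/360 years.
Invest the CAD and cover forward: 34,000,000 × 1.07202509805 × 9.824 = NOK 358,073,535.15.
Convert at spot and invest in NOK: 34,000,000 × 9.626 × 1.07967685781 = NOK 353,360,960.73.
The quoted forward overvalues CAD, so borrow NOK, buy CAD at spot, deposit the CAD at 8.06%, and sell the proceeds forward at 9.824.
Profit = 358,073,535.15 − 353,360,960.73 = NOK 4,712,574.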